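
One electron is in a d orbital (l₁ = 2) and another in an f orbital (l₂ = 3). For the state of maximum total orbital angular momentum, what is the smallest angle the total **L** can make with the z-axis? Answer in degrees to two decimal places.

θ_min ≈ 24.09°

The total orbital quantum number L ranges from |l₁ − l₂| to l₁ + l₂ in integer steps.
Allowed values: L = 1, 2, 3, 4, 5.
The maximum is L = 5, with |L_tot| = ℏ√(5·6) = √30 ℏ.
The minimum angle with z is arccos(5/√30) ≈ 24.09°.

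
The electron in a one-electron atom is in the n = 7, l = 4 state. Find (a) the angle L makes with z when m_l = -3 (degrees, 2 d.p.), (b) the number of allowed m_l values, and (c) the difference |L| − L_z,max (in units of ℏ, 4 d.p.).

For m_l = -3: cos θ = -3/√20, θ ≈ 132.13°.
There are 2l+1 = 9 values of m_l.
|L| − L_z,max = (2√5 − 4)ℏ ≈ 0.4721ℏ.

θ(m_l=-3) ≈ 132.13°; 9 values; |L|−L_z,max ≈ 0.4721ℏ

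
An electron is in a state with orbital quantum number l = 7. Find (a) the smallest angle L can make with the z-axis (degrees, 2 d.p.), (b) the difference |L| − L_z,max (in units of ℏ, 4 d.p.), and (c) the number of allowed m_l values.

cos θ_min = 7/√56, so θ_min ≈ 20.70°.
|L| − L_z,max = (2√14 − 7)ℏ ≈ 0.4833ℏ.
There are 2l+1 = 15 values of m_l.

θ_min ≈ 20.70°; |L|−L_z,max ≈ 0.4833ℏ; 15 values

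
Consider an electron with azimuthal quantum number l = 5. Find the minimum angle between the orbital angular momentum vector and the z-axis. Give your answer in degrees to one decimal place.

θ_min ≈ 24.1°

|L| = √(l(l+1)) ℏ = √30 ℏ.
The smallest angle corresponds to the largest L_z, i.e. m_l = l = 5, giving L_z = 5ℏ.
cos θ_min = 5/√30, so θ_min ≈ 24.1°.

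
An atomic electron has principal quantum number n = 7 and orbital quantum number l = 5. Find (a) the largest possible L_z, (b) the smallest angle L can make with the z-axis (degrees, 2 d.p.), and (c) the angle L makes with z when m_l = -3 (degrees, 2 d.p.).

L_z,max = lℏ = 5ℏ.
cos θ_min = 5/√30, so θ_min ≈ 24.09°.
For m_l = -3: cos θ = -3/√30, θ ≈ 123.21°.

L_z,max = 5ℏ; θ_min ≈ 24.09°; θ(m_l=-3) ≈ 123.21°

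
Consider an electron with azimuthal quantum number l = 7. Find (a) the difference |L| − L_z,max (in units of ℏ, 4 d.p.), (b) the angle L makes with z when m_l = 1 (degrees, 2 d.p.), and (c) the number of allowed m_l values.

|L|−L_z,max ≈ 0.4833ℏ; θ(m_l=1) ≈ 82.32°; 15 values

|L| − L_z,max = (2√14 − 7)ℏ ≈ 0.4833ℏ.
For m_l = 1: cos θ = 1/√56, θ ≈ 82.32°.
There are 2l+1 = 15 values of m_l.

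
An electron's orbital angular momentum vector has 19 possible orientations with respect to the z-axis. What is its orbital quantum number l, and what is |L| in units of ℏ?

l = 9, |L| = 3√10 ℏ ≈ 9.487ℏ

Since there are 2l+1 = 19 values of m_l, l = 9.
|L| = ℏ√(l(l+1)) = ℏ√(9·10) = 3√10 ℏ.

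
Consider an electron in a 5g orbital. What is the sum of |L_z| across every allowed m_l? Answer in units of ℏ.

Σ|L_z| = 20 ℏ

For 5g, l = 4.
The allowed m_l values are -4, -3, -2, -1, 0, 1, 2, 3, 4.
Σ|m_l| = l(l+1) = 20.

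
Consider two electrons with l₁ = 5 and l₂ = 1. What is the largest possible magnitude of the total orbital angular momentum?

|L_tot|_max = √42 ℏ ≈ 6.481ℏ

Angular momentum addition gives L = |l₁ − l₂|, …, l₁ + l₂.
L ∈ {4, 5, 6}.
The largest magnitude corresponds to L = 6: |L_tot| = ℏ√(6·7) = √42 ℏ.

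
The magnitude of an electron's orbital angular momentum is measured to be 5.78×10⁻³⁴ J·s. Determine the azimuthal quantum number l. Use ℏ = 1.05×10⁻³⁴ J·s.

l = 5

Dividing by ℏ: |L|/ℏ ≈ 5.505.
Set l(l+1) = 30.30; the integer solution is l = 5.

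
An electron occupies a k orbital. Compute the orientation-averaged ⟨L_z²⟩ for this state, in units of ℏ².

⟨L_z²⟩ = 18.67 ℏ²

A k state has l = 7.
m_l runs from −7 to 7, i.e. {-7, -6, -5, -4, -3, -2, -1, 0, 1, 2, 3, 4, 5, 6, 7}.
⟨L_z²⟩ = ℏ²·l(l+1)/3 = 18.67ℏ².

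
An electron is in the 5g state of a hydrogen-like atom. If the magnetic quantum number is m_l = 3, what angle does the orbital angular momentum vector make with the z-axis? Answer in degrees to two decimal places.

θ ≈ 47.87°

5g means n = 5, l = 4.
|L| = √(l(l+1)) ℏ = 2√5 ℏ.
L_z = m_l ℏ = 3ℏ.
cos θ = L_z/|L| = 3/√20, so θ ≈ 47.87°.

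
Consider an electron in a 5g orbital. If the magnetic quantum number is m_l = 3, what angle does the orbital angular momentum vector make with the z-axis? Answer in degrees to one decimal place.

5g means n = 5, l = 4.
|L|² = l(l+1)ℏ² = 20ℏ², so |L| = 2√5 ℏ.
L_z = m_l ℏ = 3ℏ.
cos θ = L_z/|L| = 3/√20, so θ ≈ 47.9°.

θ ≈ 47.9°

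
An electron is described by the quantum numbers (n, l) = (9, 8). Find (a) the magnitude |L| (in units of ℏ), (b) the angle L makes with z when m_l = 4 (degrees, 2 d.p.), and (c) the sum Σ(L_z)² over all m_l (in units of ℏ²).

|L| = 6√2 ℏ ≈ 8.485ℏ; θ(m_l=4) ≈ 61.87°; Σ(L_z)² = 408 ℏ²

|L| = ℏ√(8·9) = 6√2 ℏ ≈ 8.485ℏ.
For m_l = 4: cos θ = 4/√72, θ ≈ 61.87°.
Σ m_l² = 408, so Σ(L_z)² = 408 ℏ².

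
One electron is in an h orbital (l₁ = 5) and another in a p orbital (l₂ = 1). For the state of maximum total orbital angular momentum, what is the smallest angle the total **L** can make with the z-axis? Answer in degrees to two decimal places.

θ_min ≈ 22.21°

L runs from |5 − 1| = 4 to 5 + 1 = 6.
L ∈ {4, 5, 6}.
The maximum is L = 6, with |L_tot| = ℏ√(6·7) = √42 ℏ.
The minimum angle with z is arccos(6/√42) ≈ 22.21°.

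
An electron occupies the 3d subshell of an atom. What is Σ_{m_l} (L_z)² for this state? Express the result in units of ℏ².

For 3d, l = 2.
m_l runs from −2 to 2, i.e. {-2, -1, 0, 1, 2}.
Σ m_l² = 2·(1 + 4) = 10.

Σ(L_z)² = 10 ℏ²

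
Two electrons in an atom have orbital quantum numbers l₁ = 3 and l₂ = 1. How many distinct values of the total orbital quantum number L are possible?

By the triangle rule, |l₁ − l₂| ≤ L ≤ l₁ + l₂.
L ∈ {2, 3, 4}.
That is 3 values.

3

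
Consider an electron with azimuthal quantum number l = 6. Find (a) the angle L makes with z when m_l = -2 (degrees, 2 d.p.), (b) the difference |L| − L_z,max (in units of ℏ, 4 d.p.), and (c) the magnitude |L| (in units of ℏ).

θ(m_l=-2) ≈ 107.98°; |L|−L_z,max ≈ 0.4807ℏ; |L| = √42 ℏ ≈ 6.481ℏ

For m_l = -2: cos θ = -2/√42, θ ≈ 107.98°.
|L| − L_z,max = (√42 − 6)ℏ ≈ 0.4807ℏ.
|L| = ℏ√(6·7) = √42 ℏ ≈ 6.481ℏ.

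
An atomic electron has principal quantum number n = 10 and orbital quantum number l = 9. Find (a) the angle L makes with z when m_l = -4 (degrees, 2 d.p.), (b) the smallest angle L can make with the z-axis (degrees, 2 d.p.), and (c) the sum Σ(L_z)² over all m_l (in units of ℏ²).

For m_l = -4: cos θ = -4/√90, θ ≈ 114.94°.
cos θ_min = 9/√90, so θ_min ≈ 18.43°.
Σ m_l² = 570, so Σ(L_z)² = 570 ℏ².

θ(m_l=-4) ≈ 114.94°; θ_min ≈ 18.43°; Σ(L_z)² = 570 ℏ²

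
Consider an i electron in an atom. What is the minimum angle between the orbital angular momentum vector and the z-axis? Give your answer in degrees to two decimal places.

θ_min ≈ 22.21°

An i state has l = 6.
|L| = ℏ√(l(l+1)) = √42 ℏ.
The smallest angle corresponds to the largest L_z, i.e. m_l = l = 6, giving L_z = 6ℏ.
cos θ_min = 6/√42, so θ_min ≈ 22.21°.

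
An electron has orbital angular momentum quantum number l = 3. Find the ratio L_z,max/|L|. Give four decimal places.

L_z,max/|L| = 0.8660

|L| = 2√3 ℏ ≈ 3.4641ℏ, while L_z,max = lℏ = 3ℏ.
L_z,max/|L| = 3/√12 = 0.8660.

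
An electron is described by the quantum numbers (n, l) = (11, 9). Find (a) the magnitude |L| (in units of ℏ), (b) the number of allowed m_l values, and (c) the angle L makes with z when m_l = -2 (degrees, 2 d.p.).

|L| = 3√10 ℏ ≈ 9.487ℏ; 19 values; θ(m_l=-2) ≈ 102.17°

|L| = ℏ√(9·10) = 3√10 ℏ ≈ 9.487ℏ.
There are 2l+1 = 19 values of m_l.
For m_l = -2: cos θ = -2/√90, θ ≈ 102.17°.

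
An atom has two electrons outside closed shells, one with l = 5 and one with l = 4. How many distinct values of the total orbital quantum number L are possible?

9

By the triangle rule, |l₁ − l₂| ≤ L ≤ l₁ + l₂.
L ∈ {1, 2, 3, 4, 5, 6, 7, 8, 9}.
That is 9 values.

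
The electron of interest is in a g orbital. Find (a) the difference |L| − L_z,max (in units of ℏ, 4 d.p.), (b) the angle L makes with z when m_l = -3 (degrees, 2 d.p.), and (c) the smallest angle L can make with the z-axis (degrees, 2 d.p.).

|L|−L_z,max ≈ 0.4721ℏ; θ(m_l=-3) ≈ 132.13°; θ_min ≈ 26.57°

For a g orbital, l = 4.
|L| − L_z,max = (2√5 − 4)ℏ ≈ 0.4721ℏ.
For m_l = -3: cos θ = -3/√20, θ ≈ 132.13°.
cos θ_min = 4/√20, so θ_min ≈ 26.57°.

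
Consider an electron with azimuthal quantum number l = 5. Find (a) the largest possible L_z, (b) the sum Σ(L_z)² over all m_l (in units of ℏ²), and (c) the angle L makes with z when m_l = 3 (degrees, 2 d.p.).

L_z,max = lℏ = 5ℏ.
Σ m_l² = 110, so Σ(L_z)² = 110 ℏ².
For m_l = 3: cos θ = 3/√30, θ ≈ 56.79°.

L_z,max = 5ℏ; Σ(L_z)² = 110 ℏ²; θ(m_l=3) ≈ 56.79°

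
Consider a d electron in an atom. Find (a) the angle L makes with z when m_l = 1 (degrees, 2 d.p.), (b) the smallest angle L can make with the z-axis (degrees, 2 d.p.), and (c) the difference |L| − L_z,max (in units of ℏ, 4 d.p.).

θ(m_l=1) ≈ 65.91°; θ_min ≈ 35.26°; |L|−L_z,max ≈ 0.4495ℏ

For a d orbital, l = 2.
For m_l = 1: cos θ = 1/√6, θ ≈ 65.91°.
cos θ_min = 2/√6, so θ_min ≈ 35.26°.
|L| − L_z,max = (√6 − 2)ℏ ≈ 0.4495ℏ.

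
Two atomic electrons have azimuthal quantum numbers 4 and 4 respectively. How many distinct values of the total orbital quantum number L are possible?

L runs from |4 − 4| = 0 to 4 + 4 = 8.
L ∈ {0, 1, 2, 3, 4, 5, 6, 7, 8}.
That is 9 values.

9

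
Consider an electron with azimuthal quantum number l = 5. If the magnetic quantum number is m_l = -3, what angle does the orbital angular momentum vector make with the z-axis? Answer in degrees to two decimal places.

θ ≈ 123.21°

|L| = √(l(l+1)) ℏ = √30 ℏ.
L_z = m_l ℏ = −3ℏ.
cos θ = L_z/|L| = -3/√30, so θ ≈ 123.21°.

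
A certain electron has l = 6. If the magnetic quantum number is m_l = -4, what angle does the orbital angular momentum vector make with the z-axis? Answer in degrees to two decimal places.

θ ≈ 128.11°

|L| = √(l(l+1)) ℏ = √42 ℏ.
L_z = m_l ℏ = −4ℏ.
cos θ = L_z/|L| = -4/√42, so θ ≈ 128.11°.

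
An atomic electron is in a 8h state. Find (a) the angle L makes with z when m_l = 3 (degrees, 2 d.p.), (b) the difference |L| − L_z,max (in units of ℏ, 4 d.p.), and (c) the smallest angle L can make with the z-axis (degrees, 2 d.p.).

θ(m_l=3) ≈ 56.79°; |L|−L_z,max ≈ 0.4772ℏ; θ_min ≈ 24.09°

8h means n = 8, l = 5.
For m_l = 3: cos θ = 3/√30, θ ≈ 56.79°.
|L| − L_z,max = (√30 − 5)ℏ ≈ 0.4772ℏ.
cos θ_min = 5/√30, so θ_min ≈ 24.09°.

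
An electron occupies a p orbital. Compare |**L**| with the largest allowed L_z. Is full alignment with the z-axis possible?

For a p orbital, l = 1.
|L| = √2 ℏ ≈ 1.4142ℏ, while L_z,max = lℏ = 1ℏ.
Since |L| > L_z,max, the vector can never point exactly along z; the closest it comes is θ_min = arccos(1/√2) ≈ 45.0°.

No: L_z,max = 1ℏ < |L| = √2 ℏ ≈ 1.414ℏ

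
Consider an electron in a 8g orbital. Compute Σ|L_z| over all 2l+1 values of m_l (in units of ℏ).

The 8g subshell has l = 4.
The allowed m_l values are -4, -3, -2, -1, 0, 1, 2, 3, 4.
Σ|m_l| = l(l+1) = 20.

Σ|L_z| = 20 ℏ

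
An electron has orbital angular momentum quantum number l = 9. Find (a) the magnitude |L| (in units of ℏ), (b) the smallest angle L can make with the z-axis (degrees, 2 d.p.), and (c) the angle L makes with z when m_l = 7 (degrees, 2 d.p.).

|L| = ℏ√(9·10) = 3√10 ℏ ≈ 9.487ℏ.
cos θ_min = 9/√90, so θ_min ≈ 18.43°.
For m_l = 7: cos θ = 7/√90, θ ≈ 42.45°.

|L| = 3√10 ℏ ≈ 9.487ℏ; θ_min ≈ 18.43°; θ(m_l=7) ≈ 42.45°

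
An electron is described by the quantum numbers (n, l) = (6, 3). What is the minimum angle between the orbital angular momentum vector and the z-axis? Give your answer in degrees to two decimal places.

θ_min ≈ 30.00°

|L| = √(l(l+1)) ℏ = 2√3 ℏ.
The smallest angle corresponds to the largest L_z, i.e. m_l = l = 3, giving L_z = 3ℏ.
cos θ_min = 3/√12, so θ_min ≈ 30.00°.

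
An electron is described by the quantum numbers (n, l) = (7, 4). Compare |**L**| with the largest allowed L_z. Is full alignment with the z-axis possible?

No: L_z,max = 4ℏ < |L| = 2√5 ℏ ≈ 4.472ℏ

|L| = 2√5 ℏ ≈ 4.4721ℏ, while L_z,max = lℏ = 4ℏ.
Since |L| > L_z,max, the vector can never point exactly along z; the closest it comes is θ_min = arccos(4/√20) ≈ 26.6°.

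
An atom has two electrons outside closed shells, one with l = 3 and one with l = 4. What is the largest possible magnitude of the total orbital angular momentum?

Angular momentum addition gives L = |l₁ − l₂|, …, l₁ + l₂.
L ∈ {1, 2, 3, 4, 5, 6, 7}.
The largest magnitude corresponds to L = 7: |L_tot| = ℏ√(7·8) = 2√14 ℏ.

|L_tot|_max = 2√14 ℏ ≈ 7.483ℏ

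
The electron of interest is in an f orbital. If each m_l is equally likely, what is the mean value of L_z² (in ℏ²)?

⟨L_z²⟩ = 4 ℏ²

An f state has l = 3.
The allowed m_l values are -3, -2, -1, 0, 1, 2, 3.
⟨L_z²⟩ = ℏ²·(Σ m_l²)/(2l+1) = ℏ²·28/7 = 4ℏ².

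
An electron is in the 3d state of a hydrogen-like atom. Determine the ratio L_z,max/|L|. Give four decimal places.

3d means n = 3, l = 2.
|L| = √6 ℏ ≈ 2.4495ℏ, while L_z,max = lℏ = 2ℏ.
L_z,max/|L| = 2/√6 = 0.8165.

L_z,max/|L| = 0.8165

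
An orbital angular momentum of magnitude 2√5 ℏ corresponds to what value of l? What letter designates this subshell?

(|L|/ℏ)² = l(l+1) = 20.
l² + l − 20 = 0 ⇒ l = 4.

l = 4 (g orbital)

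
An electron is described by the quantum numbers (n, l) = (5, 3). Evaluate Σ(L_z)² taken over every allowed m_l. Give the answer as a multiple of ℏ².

m_l runs from −3 to 3, i.e. {-3, -2, -1, 0, 1, 2, 3}.
Summing m² from −3 to 3: Σ m_l² = 28.

Σ(L_z)² = 28 ℏ²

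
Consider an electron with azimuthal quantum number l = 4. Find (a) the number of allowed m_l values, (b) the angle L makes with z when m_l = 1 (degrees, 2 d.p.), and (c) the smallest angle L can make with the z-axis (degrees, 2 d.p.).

9 values; θ(m_l=1) ≈ 77.08°; θ_min ≈ 26.57°

There are 2l+1 = 9 values of m_l.
For m_l = 1: cos θ = 1/√20, θ ≈ 77.08°.
cos θ_min = 4/√20, so θ_min ≈ 26.57°.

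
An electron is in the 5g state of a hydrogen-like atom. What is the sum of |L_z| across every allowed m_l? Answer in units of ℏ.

Σ|L_z| = 20 ℏ

5g means n = 5, l = 4.
m_l ∈ {-4, -3, -2, -1, 0, 1, 2, 3, 4}.
Σ|m_l| = 2(1+2+…+4) = 20.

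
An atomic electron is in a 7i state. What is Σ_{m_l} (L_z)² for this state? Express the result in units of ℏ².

Σ(L_z)² = 182 ℏ²

7i means n = 7, l = 6.
m_l ∈ {-6, -5, -4, -3, -2, -1, 0, 1, 2, 3, 4, 5, 6}.
Summing m² from −6 to 6: Σ m_l² = 182.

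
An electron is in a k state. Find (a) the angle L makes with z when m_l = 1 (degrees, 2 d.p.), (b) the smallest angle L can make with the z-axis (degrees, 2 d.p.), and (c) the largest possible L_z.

For a k orbital, l = 7.
For m_l = 1: cos θ = 1/√56, θ ≈ 82.32°.
cos θ_min = 7/√56, so θ_min ≈ 20.70°.
L_z,max = lℏ = 7ℏ.

θ(m_l=1) ≈ 82.32°; θ_min ≈ 20.70°; L_z,max = 7ℏ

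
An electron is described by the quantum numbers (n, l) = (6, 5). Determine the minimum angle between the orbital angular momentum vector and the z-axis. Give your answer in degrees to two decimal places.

θ_min ≈ 24.09°

|L|² = l(l+1)ℏ² = 30ℏ², so |L| = √30 ℏ.
The smallest angle corresponds to the largest L_z, i.e. m_l = l = 5, giving L_z = 5ℏ.
cos θ_min = 5/√30, so θ_min ≈ 24.09°.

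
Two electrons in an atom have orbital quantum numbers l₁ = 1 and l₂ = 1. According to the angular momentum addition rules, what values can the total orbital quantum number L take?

L runs from |1 − 1| = 0 to 1 + 1 = 2.
So L can be 0, 1, 2.

L = 0, 1, 2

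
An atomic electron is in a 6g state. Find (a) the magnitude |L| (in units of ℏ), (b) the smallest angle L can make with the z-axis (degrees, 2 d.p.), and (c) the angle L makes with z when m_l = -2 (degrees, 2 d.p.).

For 6g, l = 4.
|L| = ℏ√(4·5) = 2√5 ℏ ≈ 4.472ℏ.
cos θ_min = 4/√20, so θ_min ≈ 26.57°.
For m_l = -2: cos θ = -2/√20, θ ≈ 116.57°.

|L| = 2√5 ℏ ≈ 4.472ℏ; θ_min ≈ 26.57°; θ(m_l=-2) ≈ 116.57°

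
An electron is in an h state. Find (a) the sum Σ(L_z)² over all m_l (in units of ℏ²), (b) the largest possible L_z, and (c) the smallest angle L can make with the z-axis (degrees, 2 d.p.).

Σ(L_z)² = 110 ℏ²; L_z,max = 5ℏ; θ_min ≈ 24.09°

An h state has l = 5.
Σ m_l² = 110, so Σ(L_z)² = 110 ℏ².
L_z,max = lℏ = 5ℏ.
cos θ_min = 5/√30, so θ_min ≈ 24.09°.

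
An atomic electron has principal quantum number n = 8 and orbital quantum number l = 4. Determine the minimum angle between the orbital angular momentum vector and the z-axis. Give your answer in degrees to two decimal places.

θ_min ≈ 26.57°

|L|² = l(l+1)ℏ² = 20ℏ², so |L| = 2√5 ℏ.
The smallest angle corresponds to the largest L_z, i.e. m_l = l = 4, giving L_z = 4ℏ.
cos θ_min = 4/√20, so θ_min ≈ 26.57°.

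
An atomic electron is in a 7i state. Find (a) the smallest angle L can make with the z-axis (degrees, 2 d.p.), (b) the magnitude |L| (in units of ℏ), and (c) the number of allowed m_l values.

7i means n = 7, l = 6.
cos θ_min = 6/√42, so θ_min ≈ 22.21°.
|L| = ℏ√(6·7) = √42 ℏ ≈ 6.481ℏ.
There are 2l+1 = 13 values of m_l.

θ_min ≈ 22.21°; |L| = √42 ℏ ≈ 6.481ℏ; 13 values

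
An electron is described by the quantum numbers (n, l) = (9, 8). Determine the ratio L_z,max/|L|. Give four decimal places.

|L| = 6√2 ℏ ≈ 8.4853ℏ, while L_z,max = lℏ = 8ℏ.
L_z,max/|L| = 8/√72 = 0.9428.

L_z,max/|L| = 0.9428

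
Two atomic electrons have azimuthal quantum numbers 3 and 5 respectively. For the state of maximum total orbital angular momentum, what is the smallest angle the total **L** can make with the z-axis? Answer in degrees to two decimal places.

θ_min ≈ 19.47°

By the triangle rule, |l₁ − l₂| ≤ L ≤ l₁ + l₂.
So L can be 2, 3, 4, 5, 6, 7, 8.
The maximum is L = 8, with |L_tot| = ℏ√(8·9) = 6√2 ℏ.
The minimum angle with z is arccos(8/√72) ≈ 19.47°.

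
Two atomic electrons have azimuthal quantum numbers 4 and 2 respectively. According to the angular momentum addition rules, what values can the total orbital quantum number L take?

L = 2, 3, 4, 5, 6

By the triangle rule, |l₁ − l₂| ≤ L ≤ l₁ + l₂.
So L can be 2, 3, 4, 5, 6.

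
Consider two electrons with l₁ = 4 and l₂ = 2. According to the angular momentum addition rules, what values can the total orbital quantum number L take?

By the triangle rule, |l₁ − l₂| ≤ L ≤ l₁ + l₂.
Allowed values: L = 2, 3, 4, 5, 6.

L = 2, 3, 4, 5, 6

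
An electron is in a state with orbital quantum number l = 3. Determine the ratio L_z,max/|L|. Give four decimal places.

|L| = 2√3 ℏ ≈ 3.4641ℏ, while L_z,max = lℏ = 3ℏ.
L_z,max/|L| = 3/√12 = 0.8660.

L_z,max/|L| = 0.8660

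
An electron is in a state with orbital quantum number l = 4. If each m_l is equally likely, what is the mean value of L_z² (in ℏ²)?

The allowed m_l values are -4, -3, -2, -1, 0, 1, 2, 3, 4.
Average of L_z² over 9 states: 60/9 ℏ² = 6.667 ℏ².

⟨L_z²⟩ = 6.667 ℏ²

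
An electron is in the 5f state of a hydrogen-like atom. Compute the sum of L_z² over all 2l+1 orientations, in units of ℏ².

Σ(L_z)² = 28 ℏ²

For 5f, l = 3.
The allowed m_l values are -3, -2, -1, 0, 1, 2, 3.
Σ m_l² = l(l+1)(2l+1)/3 = 3·4·7/3 = 28.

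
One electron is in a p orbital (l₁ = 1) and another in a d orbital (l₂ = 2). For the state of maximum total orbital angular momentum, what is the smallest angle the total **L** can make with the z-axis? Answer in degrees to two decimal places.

θ_min ≈ 30.00°

Angular momentum addition gives L = |l₁ − l₂|, …, l₁ + l₂.
L ∈ {1, 2, 3}.
The maximum is L = 3, with |L_tot| = ℏ√(3·4) = 2√3 ℏ.
The minimum angle with z is arccos(3/√12) ≈ 30.00°.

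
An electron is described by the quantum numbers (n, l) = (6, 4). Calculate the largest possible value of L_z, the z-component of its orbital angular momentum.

L_z = m_l ℏ with m_l ∈ {−4, …, 4}; the maximum is m_l = 4.

L_z,max = 4ℏ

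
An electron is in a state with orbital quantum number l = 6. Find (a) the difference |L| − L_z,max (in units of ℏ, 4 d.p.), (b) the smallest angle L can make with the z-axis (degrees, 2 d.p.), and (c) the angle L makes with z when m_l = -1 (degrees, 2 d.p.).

|L| − L_z,max = (√42 − 6)ℏ ≈ 0.4807ℏ.
cos θ_min = 6/√42, so θ_min ≈ 22.21°.
For m_l = -1: cos θ = -1/√42, θ ≈ 98.88°.

|L|−L_z,max ≈ 0.4807ℏ; θ_min ≈ 22.21°; θ(m_l=-1) ≈ 98.88°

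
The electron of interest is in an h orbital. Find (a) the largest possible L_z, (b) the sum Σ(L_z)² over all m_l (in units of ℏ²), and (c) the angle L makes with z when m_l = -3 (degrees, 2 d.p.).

An h state has l = 5.
L_z,max = lℏ = 5ℏ.
Σ m_l² = 110, so Σ(L_z)² = 110 ℏ².
For m_l = -3: cos θ = -3/√30, θ ≈ 123.21°.

L_z,max = 5ℏ; Σ(L_z)² = 110 ℏ²; θ(m_l=-3) ≈ 123.21°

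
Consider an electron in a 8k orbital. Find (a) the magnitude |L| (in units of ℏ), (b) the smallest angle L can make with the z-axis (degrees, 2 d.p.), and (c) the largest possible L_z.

The 8k subshell has l = 7.
|L| = ℏ√(7·8) = 2√14 ℏ ≈ 7.483ℏ.
cos θ_min = 7/√56, so θ_min ≈ 20.70°.
L_z,max = lℏ = 7ℏ.

|L| = 2√14 ℏ ≈ 7.483ℏ; θ_min ≈ 20.70°; L_z,max = 7ℏ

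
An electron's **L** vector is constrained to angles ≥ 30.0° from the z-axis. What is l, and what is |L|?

cos θ_min = l/√(l(l+1)) = √(l/(l+1)), so l/(l+1) = cos²(30.0°) = 0.7500.
Thus l = 0.7500/(1 − 0.7500) ≈ 3.
Then |L| = ℏ√(3·4) = 2√3 ℏ.

l = 3, |L| = 2√3 ℏ ≈ 3.464ℏ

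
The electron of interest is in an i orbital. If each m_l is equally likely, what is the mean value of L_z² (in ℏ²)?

For an i orbital, l = 6.
m_l runs from −6 to 6, i.e. {-6, -5, -4, -3, -2, -1, 0, 1, 2, 3, 4, 5, 6}.
⟨L_z²⟩ = ℏ²·l(l+1)/3 = 14ℏ².

⟨L_z²⟩ = 14 ℏ²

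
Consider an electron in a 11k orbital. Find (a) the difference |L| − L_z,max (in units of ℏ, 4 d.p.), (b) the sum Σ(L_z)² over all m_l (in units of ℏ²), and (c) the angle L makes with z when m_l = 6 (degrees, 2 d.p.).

|L|−L_z,max ≈ 0.4833ℏ; Σ(L_z)² = 280 ℏ²; θ(m_l=6) ≈ 36.70°

The 11k subshell has l = 7.
|L| − L_z,max = (2√14 − 7)ℏ ≈ 0.4833ℏ.
Σ m_l² = 280, so Σ(L_z)² = 280 ℏ².
For m_l = 6: cos θ = 6/√56, θ ≈ 36.70°.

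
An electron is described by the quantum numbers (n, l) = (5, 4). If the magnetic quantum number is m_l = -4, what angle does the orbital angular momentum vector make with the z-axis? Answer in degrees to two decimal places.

θ ≈ 153.43°

|L| = √(l(l+1)) ℏ = 2√5 ℏ.
L_z = m_l ℏ = −4ℏ.
cos θ = L_z/|L| = -4/√20, so θ ≈ 153.43°.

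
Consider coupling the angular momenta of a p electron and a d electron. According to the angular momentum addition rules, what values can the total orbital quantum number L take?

The total orbital quantum number L ranges from |l₁ − l₂| to l₁ + l₂ in integer steps.
Allowed values: L = 1, 2, 3.

L = 1, 2, 3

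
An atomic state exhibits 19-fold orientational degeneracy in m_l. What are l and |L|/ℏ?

l = 9, |L| = 3√10 ℏ ≈ 9.487ℏ

Since there are 2l+1 = 19 values of m_l, l = 9.
|L| = ℏ√(l(l+1)) = ℏ√(9·10) = 3√10 ℏ.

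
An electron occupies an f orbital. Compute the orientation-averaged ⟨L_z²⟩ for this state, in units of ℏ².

An f state has l = 3.
The allowed m_l values are -3, -2, -1, 0, 1, 2, 3.
⟨L_z²⟩ = ℏ²·(Σ m_l²)/(2l+1) = ℏ²·28/7 = 4ℏ².

⟨L_z²⟩ = 4 ℏ²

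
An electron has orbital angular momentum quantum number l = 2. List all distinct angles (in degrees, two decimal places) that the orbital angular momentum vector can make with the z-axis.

|L| = √(l(l+1)) ℏ = √6 ℏ.
cos θ = m_l/√6 for each m_l ∈ {-2, -1, 0, 1, 2}.

θ ∈ {35.26°, 65.91°, 90.00°, 114.09°, 144.74°}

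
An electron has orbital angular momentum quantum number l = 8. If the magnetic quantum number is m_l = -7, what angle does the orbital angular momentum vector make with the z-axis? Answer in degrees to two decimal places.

|L| = ℏ√(l(l+1)) = 6√2 ℏ.
L_z = m_l ℏ = −7ℏ.
cos θ = L_z/|L| = -7/√72, so θ ≈ 145.58°.

θ ≈ 145.58°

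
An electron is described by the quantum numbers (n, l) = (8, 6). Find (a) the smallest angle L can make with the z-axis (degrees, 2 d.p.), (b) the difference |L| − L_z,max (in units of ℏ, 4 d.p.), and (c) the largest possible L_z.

cos θ_min = 6/√42, so θ_min ≈ 22.21°.
|L| − L_z,max = (√42 − 6)ℏ ≈ 0.4807ℏ.
L_z,max = lℏ = 6ℏ.

θ_min ≈ 22.21°; |L|−L_z,max ≈ 0.4807ℏ; L_z,max = 6ℏ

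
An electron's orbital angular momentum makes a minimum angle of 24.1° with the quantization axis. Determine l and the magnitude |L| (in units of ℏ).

cos θ_min = l/√(l(l+1)) = √(l/(l+1)), so l/(l+1) = cos²(24.1°) = 0.8333.
Thus l = 0.8333/(1 − 0.8333) ≈ 5.
Then |L| = ℏ√(5·6) = √30 ℏ.

l = 5, |L| = √30 ℏ ≈ 5.477ℏ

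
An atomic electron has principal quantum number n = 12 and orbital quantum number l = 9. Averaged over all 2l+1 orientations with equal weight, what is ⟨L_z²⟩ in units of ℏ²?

The allowed m_l values are -9, -8, -7, -6, -5, -4, -3, -2, -1, 0, 1, 2, 3, 4, 5, 6, 7, 8, 9.
⟨L_z²⟩ = ℏ²·l(l+1)/3 = 30ℏ².

⟨L_z²⟩ = 30 ℏ²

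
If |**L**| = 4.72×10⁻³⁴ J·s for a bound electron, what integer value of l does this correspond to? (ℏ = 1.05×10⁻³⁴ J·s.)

l = 4

|L|/ℏ = (4.72×10⁻³⁴)/(1.05×10⁻³⁴) ≈ 4.495.
Set l(l+1) = 20.21; the integer solution is l = 4.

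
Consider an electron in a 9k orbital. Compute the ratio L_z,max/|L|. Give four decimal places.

L_z,max/|L| = 0.9354

9k means n = 9, l = 7.
|L| = 2√14 ℏ ≈ 7.4833ℏ, while L_z,max = lℏ = 7ℏ.
L_z,max/|L| = 7/√56 = 0.9354.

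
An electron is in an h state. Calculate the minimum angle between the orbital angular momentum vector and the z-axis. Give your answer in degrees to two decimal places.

For an h orbital, l = 5.
|L| = √(l(l+1)) ℏ = √30 ℏ.
The smallest angle corresponds to the largest L_z, i.e. m_l = l = 5, giving L_z = 5ℏ.
cos θ_min = 5/√30, so θ_min ≈ 24.09°.

θ_min ≈ 24.09°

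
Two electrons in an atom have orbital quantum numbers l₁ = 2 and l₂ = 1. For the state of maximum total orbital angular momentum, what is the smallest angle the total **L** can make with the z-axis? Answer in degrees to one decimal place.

L runs from |2 − 1| = 1 to 2 + 1 = 3.
L ∈ {1, 2, 3}.
The maximum is L = 3, with |L_tot| = ℏ√(3·4) = 2√3 ℏ.
The minimum angle with z is arccos(3/√12) ≈ 30.0°.

θ_min ≈ 30.0°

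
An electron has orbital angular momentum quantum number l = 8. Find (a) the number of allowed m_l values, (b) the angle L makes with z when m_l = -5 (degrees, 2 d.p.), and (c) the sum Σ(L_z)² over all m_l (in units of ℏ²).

17 values; θ(m_l=-5) ≈ 126.10°; Σ(L_z)² = 408 ℏ²

There are 2l+1 = 17 values of m_l.
For m_l = -5: cos θ = -5/√72, θ ≈ 126.10°.
Σ m_l² = 408, so Σ(L_z)² = 408 ℏ².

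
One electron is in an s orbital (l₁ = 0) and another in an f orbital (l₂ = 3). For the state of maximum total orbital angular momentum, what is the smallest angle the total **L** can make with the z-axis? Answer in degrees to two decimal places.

θ_min ≈ 30.00°

L runs from |0 − 3| = 3 to 0 + 3 = 3.
So L can be 3.
The maximum is L = 3, with |L_tot| = ℏ√(3·4) = 2√3 ℏ.
The minimum angle with z is arccos(3/√12) ≈ 30.00°.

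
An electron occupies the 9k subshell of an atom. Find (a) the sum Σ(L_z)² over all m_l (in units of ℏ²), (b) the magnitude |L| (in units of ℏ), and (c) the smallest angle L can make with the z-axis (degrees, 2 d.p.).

Σ(L_z)² = 280 ℏ²; |L| = 2√14 ℏ ≈ 7.483ℏ; θ_min ≈ 20.70°

The 9k subshell has l = 7.
Σ m_l² = 280, so Σ(L_z)² = 280 ℏ².
|L| = ℏ√(7·8) = 2√14 ℏ ≈ 7.483ℏ.
cos θ_min = 7/√56, so θ_min ≈ 20.70°.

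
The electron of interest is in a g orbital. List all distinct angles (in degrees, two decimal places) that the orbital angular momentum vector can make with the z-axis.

θ ∈ {26.57°, 47.87°, 63.43°, 77.08°, 90.00°, 102.92°, 116.57°, 132.13°, 153.43°}

The letter g corresponds to l = 4.
|L| = √(l(l+1)) ℏ = 2√5 ℏ.
cos θ = m_l/√20 for each m_l ∈ {-4, -3, -2, -1, 0, 1, 2, 3, 4}.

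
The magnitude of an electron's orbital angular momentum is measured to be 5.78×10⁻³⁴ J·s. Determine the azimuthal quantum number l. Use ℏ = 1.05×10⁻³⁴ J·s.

l = 5

|L|/ℏ = (5.78×10⁻³⁴)/(1.05×10⁻³⁴) ≈ 5.505.
l(l+1) ≈ 5.505² ≈ 30.30, so l = 5.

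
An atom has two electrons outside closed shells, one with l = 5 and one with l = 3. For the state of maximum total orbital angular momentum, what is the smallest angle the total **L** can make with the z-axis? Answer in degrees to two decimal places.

θ_min ≈ 19.47°

L runs from |5 − 3| = 2 to 5 + 3 = 8.
L ∈ {2, 3, 4, 5, 6, 7, 8}.
The maximum is L = 8, with |L_tot| = ℏ√(8·9) = 6√2 ℏ.
The minimum angle with z is arccos(8/√72) ≈ 19.47°.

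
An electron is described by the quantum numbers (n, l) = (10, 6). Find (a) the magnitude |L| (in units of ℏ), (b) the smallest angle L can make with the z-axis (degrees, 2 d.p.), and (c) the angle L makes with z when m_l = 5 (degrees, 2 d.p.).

|L| = ℏ√(6·7) = √42 ℏ ≈ 6.481ℏ.
cos θ_min = 6/√42, so θ_min ≈ 22.21°.
For m_l = 5: cos θ = 5/√42, θ ≈ 39.51°.

|L| = √42 ℏ ≈ 6.481ℏ; θ_min ≈ 22.21°; θ(m_l=5) ≈ 39.51°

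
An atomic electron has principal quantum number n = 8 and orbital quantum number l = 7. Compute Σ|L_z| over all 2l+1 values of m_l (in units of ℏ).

m_l runs from −7 to 7, i.e. {-7, -6, -5, -4, -3, -2, -1, 0, 1, 2, 3, 4, 5, 6, 7}.
Σ|m_l| = l(l+1) = 56.

Σ|L_z| = 56 ℏ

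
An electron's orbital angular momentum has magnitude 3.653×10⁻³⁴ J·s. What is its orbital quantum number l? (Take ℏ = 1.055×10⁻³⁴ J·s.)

|L|/ℏ = (3.653×10⁻³⁴)/(1.055×10⁻³⁴) ≈ 3.463.
(|L|/ℏ)² = l(l+1) ≈ 11.99 ⇒ l = 3.

l = 3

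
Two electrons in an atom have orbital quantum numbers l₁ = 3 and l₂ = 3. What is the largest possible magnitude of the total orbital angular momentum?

Angular momentum addition gives L = |l₁ − l₂|, …, l₁ + l₂.
L ∈ {0, 1, 2, 3, 4, 5, 6}.
The largest magnitude corresponds to L = 6: |L_tot| = ℏ√(6·7) = √42 ℏ.

|L_tot|_max = √42 ℏ ≈ 6.481ℏ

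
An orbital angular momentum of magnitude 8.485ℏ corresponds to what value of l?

(|L|/ℏ)² = l(l+1) = 72.
Solving: l = 8.

l = 8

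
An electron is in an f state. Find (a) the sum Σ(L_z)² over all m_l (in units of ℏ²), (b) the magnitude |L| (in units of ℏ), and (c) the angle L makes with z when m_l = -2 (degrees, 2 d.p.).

Σ(L_z)² = 28 ℏ²; |L| = 2√3 ℏ ≈ 3.464ℏ; θ(m_l=-2) ≈ 125.26°

An f state has l = 3.
Σ m_l² = 28, so Σ(L_z)² = 28 ℏ².
|L| = ℏ√(3·4) = 2√3 ℏ ≈ 3.464ℏ.
For m_l = -2: cos θ = -2/√12, θ ≈ 125.26°.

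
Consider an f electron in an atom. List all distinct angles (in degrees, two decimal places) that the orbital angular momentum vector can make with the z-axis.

θ ∈ {30.00°, 54.74°, 73.22°, 90.00°, 106.78°, 125.26°, 150.00°}

The letter f corresponds to l = 3.
|L|² = l(l+1)ℏ² = 12ℏ², so |L| = 2√3 ℏ.
cos θ = m_l/√12 for each m_l ∈ {-3, -2, -1, 0, 1, 2, 3}.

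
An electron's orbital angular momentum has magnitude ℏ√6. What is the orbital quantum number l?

l = 2

|L| = ℏ√(l(l+1)), so l(l+1) = 6.
The positive root is l = 2.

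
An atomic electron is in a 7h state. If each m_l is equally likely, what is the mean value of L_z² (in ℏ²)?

7h means n = 7, l = 5.
m_l ∈ {-5, -4, -3, -2, -1, 0, 1, 2, 3, 4, 5}.
⟨L_z²⟩ = ℏ²·(Σ m_l²)/(2l+1) = ℏ²·110/11 = 10ℏ².

⟨L_z²⟩ = 10 ℏ²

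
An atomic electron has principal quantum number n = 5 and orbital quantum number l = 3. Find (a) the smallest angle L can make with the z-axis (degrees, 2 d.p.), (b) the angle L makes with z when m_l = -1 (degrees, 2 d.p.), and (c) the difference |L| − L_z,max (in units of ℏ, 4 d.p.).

cos θ_min = 3/√12, so θ_min ≈ 30.00°.
For m_l = -1: cos θ = -1/√12, θ ≈ 106.78°.
|L| − L_z,max = (2√3 − 3)ℏ ≈ 0.4641ℏ.

θ_min ≈ 30.00°; θ(m_l=-1) ≈ 106.78°; |L|−L_z,max ≈ 0.4641ℏ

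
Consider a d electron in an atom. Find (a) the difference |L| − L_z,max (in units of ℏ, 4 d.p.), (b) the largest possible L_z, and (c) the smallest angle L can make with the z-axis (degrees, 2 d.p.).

For a d orbital, l = 2.
|L| − L_z,max = (√6 − 2)ℏ ≈ 0.4495ℏ.
L_z,max = lℏ = 2ℏ.
cos θ_min = 2/√6, so θ_min ≈ 35.26°.

|L|−L_z,max ≈ 0.4495ℏ; L_z,max = 2ℏ; θ_min ≈ 35.26°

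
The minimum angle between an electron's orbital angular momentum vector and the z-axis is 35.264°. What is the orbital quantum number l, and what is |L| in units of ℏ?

l = 2, |L| = √6 ℏ ≈ 2.449ℏ

At minimum angle, m_l = l, so cos θ = l/√(l(l+1)); cos²θ = l/(l+1) = 0.6667.
Thus l = 0.6667/(1 − 0.6667) ≈ 2.
Then |L| = ℏ√(2·3) = √6 ℏ.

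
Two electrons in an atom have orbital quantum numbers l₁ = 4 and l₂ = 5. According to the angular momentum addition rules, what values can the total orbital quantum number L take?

By the triangle rule, |l₁ − l₂| ≤ L ≤ l₁ + l₂.
L ∈ {1, 2, 3, 4, 5, 6, 7, 8, 9}.

L = 1, 2, 3, 4, 5, 6, 7, 8, 9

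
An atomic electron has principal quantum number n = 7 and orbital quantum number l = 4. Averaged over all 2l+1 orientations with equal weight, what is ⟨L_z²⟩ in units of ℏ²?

m_l ∈ {-4, -3, -2, -1, 0, 1, 2, 3, 4}.
Average of L_z² over 9 states: 60/9 ℏ² = 6.667 ℏ².

⟨L_z²⟩ = 6.667 ℏ²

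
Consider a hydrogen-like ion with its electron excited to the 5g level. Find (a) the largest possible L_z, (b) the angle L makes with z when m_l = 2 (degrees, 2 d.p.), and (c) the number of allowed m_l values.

L_z,max = 4ℏ; θ(m_l=2) ≈ 63.43°; 9 values

The 5g level has l = 4.
L_z,max = lℏ = 4ℏ.
For m_l = 2: cos θ = 2/√20, θ ≈ 63.43°.
There are 2l+1 = 9 values of m_l.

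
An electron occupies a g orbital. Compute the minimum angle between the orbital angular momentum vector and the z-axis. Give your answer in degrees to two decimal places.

θ_min ≈ 26.57°

A g state has l = 4.
|L| = √(l(l+1)) ℏ = 2√5 ℏ.
The smallest angle corresponds to the largest L_z, i.e. m_l = l = 4, giving L_z = 4ℏ.
cos θ_min = 4/√20, so θ_min ≈ 26.57°.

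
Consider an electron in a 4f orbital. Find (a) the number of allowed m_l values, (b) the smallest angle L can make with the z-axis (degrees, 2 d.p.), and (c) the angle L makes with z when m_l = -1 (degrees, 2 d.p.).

7 values; θ_min ≈ 30.00°; θ(m_l=-1) ≈ 106.78°

For 4f, l = 3.
There are 2l+1 = 7 values of m_l.
cos θ_min = 3/√12, so θ_min ≈ 30.00°.
For m_l = -1: cos θ = -1/√12, θ ≈ 106.78°.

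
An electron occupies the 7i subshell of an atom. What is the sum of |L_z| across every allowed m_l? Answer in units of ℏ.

Σ|L_z| = 42 ℏ

The 7i subshell has l = 6.
m_l runs from −6 to 6, i.e. {-6, -5, -4, -3, -2, -1, 0, 1, 2, 3, 4, 5, 6}.
Σ|m_l| = 2·6(6+1)/2 = 42.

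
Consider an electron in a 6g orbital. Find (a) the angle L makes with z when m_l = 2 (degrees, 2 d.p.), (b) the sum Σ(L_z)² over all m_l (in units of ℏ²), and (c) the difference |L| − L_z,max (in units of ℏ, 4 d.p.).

θ(m_l=2) ≈ 63.43°; Σ(L_z)² = 60 ℏ²; |L|−L_z,max ≈ 0.4721ℏ

6g means n = 6, l = 4.
For m_l = 2: cos θ = 2/√20, θ ≈ 63.43°.
Σ m_l² = 60, so Σ(L_z)² = 60 ℏ².
|L| − L_z,max = (2√5 − 4)ℏ ≈ 0.4721ℏ.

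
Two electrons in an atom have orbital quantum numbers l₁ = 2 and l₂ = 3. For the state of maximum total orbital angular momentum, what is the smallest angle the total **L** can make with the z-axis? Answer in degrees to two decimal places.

θ_min ≈ 24.09°

By the triangle rule, |l₁ − l₂| ≤ L ≤ l₁ + l₂.
So L can be 1, 2, 3, 4, 5.
The maximum is L = 5, with |L_tot| = ℏ√(5·6) = √30 ℏ.
The minimum angle with z is arccos(5/√30) ≈ 24.09°.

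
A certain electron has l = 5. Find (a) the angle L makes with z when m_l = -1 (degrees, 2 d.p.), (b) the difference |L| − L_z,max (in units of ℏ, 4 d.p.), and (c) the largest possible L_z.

θ(m_l=-1) ≈ 100.52°; |L|−L_z,max ≈ 0.4772ℏ; L_z,max = 5ℏ

For m_l = -1: cos θ = -1/√30, θ ≈ 100.52°.
|L| − L_z,max = (√30 − 5)ℏ ≈ 0.4772ℏ.
L_z,max = lℏ = 5ℏ.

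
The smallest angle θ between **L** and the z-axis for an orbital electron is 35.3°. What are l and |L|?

l = 2, |L| = √6 ℏ ≈ 2.449ℏ

At minimum angle, m_l = l, so cos θ = l/√(l(l+1)); cos²θ = l/(l+1) = 0.6661.
Solving: l = 2.
Then |L| = ℏ√(2·3) = √6 ℏ.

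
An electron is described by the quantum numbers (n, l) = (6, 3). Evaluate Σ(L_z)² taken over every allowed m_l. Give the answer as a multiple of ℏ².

Σ(L_z)² = 28 ℏ²

m_l ∈ {-3, -2, -1, 0, 1, 2, 3}.
Σ m_l² = 2·(1 + 4 + 9) = 28.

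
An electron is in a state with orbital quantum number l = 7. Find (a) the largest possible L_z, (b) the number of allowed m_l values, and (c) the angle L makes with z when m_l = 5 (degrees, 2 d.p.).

L_z,max = lℏ = 7ℏ.
There are 2l+1 = 15 values of m_l.
For m_l = 5: cos θ = 5/√56, θ ≈ 48.08°.

L_z,max = 7ℏ; 15 values; θ(m_l=5) ≈ 48.08°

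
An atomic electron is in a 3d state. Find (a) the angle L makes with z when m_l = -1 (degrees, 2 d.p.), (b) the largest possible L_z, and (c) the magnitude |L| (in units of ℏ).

3d means n = 3, l = 2.
For m_l = -1: cos θ = -1/√6, θ ≈ 114.09°.
L_z,max = lℏ = 2ℏ.
|L| = ℏ√(2·3) = √6 ℏ ≈ 2.449ℏ.

θ(m_l=-1) ≈ 114.09°; L_z,max = 2ℏ; |L| = √6 ℏ ≈ 2.449ℏ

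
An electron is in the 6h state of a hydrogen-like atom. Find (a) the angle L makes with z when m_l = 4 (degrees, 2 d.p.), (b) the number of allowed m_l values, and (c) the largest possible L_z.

6h means n = 6, l = 5.
For m_l = 4: cos θ = 4/√30, θ ≈ 43.09°.
There are 2l+1 = 11 values of m_l.
L_z,max = lℏ = 5ℏ.

θ(m_l=4) ≈ 43.09°; 11 values; L_z,max = 5ℏ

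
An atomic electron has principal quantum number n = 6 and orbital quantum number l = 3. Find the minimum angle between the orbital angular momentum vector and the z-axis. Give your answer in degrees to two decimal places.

θ_min ≈ 30.00°

|L| = ℏ√(l(l+1)) = 2√3 ℏ.
The smallest angle corresponds to the largest L_z, i.e. m_l = l = 3, giving L_z = 3ℏ.
cos θ_min = 3/√12, so θ_min ≈ 30.00°.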